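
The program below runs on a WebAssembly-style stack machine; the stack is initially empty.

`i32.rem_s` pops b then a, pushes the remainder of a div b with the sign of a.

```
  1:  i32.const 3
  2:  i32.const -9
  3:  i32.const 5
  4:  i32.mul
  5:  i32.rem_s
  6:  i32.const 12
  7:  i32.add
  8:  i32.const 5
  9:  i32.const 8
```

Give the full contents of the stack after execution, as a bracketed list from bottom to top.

i32.const 3  -> [3]
i32.const -9 -> [3, -9]
i32.const 5  -> [3, -9, 5]
i32.mul      -> [3, -45]
i32.rem_s    -> [3]
i32.const 12 -> [3, 12]
i32.add      -> [15]
i32.const 5  -> [15, 5]
i32.const 8  -> [15, 5, 8]

[15, 5, 8]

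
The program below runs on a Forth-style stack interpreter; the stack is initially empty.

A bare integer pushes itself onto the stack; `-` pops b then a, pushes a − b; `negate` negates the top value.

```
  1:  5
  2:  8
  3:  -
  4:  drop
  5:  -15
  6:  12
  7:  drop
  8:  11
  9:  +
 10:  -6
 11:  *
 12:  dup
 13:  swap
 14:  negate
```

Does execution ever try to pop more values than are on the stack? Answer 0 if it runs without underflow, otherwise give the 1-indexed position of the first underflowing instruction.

0

5      → 5
8      → 5 8
-      → -3
drop   → (empty)
-15    → -15
12     → -15 12
drop   → -15
11     → -15 11
+      → -4
-6     → -4 -6
*      → 24
dup    → 24 24
swap   → 24 24
negate → 24 -24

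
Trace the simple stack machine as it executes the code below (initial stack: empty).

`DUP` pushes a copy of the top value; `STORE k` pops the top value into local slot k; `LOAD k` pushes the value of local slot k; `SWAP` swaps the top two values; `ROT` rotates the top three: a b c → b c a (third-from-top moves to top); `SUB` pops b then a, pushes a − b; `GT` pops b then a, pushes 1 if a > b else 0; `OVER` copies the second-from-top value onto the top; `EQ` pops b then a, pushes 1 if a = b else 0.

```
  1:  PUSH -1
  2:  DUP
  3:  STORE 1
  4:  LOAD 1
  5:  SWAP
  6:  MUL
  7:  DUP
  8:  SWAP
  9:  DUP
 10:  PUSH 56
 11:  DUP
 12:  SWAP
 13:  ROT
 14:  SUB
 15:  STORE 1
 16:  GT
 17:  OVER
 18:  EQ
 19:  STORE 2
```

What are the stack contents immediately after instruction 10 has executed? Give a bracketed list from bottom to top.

[1, 1, 1, 56]

PUSH -1 → -1
DUP     → -1 -1
STORE 1 → -1
LOAD 1  → -1 -1
SWAP    → -1 -1
MUL     → 1
DUP     → 1 1
SWAP    → 1 1
DUP     → 1 1 1
PUSH 56 → 1 1 1 56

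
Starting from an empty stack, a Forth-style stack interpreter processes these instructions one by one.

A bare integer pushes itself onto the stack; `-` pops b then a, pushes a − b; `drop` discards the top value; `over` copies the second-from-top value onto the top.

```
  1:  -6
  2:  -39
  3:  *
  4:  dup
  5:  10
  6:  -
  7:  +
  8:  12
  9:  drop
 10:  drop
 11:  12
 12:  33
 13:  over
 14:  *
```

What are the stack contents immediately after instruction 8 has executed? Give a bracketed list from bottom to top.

[458, 12]

-6  → [-6]
-39 → [-6, -39]
*   → [234]
dup → [234, 234]
10  → [234, 234, 10]
-   → [234, 224]
+   → [458]
12  → [458, 12]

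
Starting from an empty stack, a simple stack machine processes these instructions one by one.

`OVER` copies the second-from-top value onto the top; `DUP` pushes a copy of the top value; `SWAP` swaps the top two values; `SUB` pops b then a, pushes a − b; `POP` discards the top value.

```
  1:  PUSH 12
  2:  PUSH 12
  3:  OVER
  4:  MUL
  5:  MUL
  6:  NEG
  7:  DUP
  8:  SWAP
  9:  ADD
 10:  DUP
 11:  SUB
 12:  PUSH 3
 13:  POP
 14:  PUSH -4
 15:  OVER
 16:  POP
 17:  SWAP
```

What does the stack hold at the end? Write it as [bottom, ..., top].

[-4, 0]

PUSH 12 : 12
PUSH 12 : 12 12
OVER    : 12 12 12
MUL     : 12 144
MUL     : 1728
NEG     : -1728
DUP     : -1728 -1728
SWAP    : -1728 -1728
ADD     : -3456
DUP     : -3456 -3456
SUB     : 0
PUSH 3  : 0 3
POP     : 0
PUSH -4 : 0 -4
OVER    : 0 -4 0
POP     : 0 -4
SWAP    : -4 0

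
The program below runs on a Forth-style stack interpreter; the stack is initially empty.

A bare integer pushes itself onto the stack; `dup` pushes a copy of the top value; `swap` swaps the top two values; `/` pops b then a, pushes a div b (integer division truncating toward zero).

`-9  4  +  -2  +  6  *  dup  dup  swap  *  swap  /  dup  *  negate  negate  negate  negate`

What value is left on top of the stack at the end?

-9     : -9
4      : -9 4
+      : -5
-2     : -5 -2
+      : -7
6      : -7 6
*      : -42
dup    : -42 -42
dup    : -42 -42 -42
swap   : -42 -42 -42
*      : -42 1764
swap   : 1764 -42
/      : -42
dup    : -42 -42
*      : 1764
negate : -1764
negate : 1764
negate : -1764
negate : 1764

1764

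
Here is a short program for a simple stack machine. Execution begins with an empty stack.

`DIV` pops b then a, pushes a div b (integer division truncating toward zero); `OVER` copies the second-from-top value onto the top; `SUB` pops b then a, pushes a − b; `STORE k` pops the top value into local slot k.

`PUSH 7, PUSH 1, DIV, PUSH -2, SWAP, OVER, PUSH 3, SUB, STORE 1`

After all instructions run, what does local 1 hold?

-5

PUSH 7   [7]
PUSH 1   [7, 1]
DIV      [7]
PUSH -2  [7, -2]
SWAP     [-2, 7]
OVER     [-2, 7, -2]
PUSH 3   [-2, 7, -2, 3]
SUB      [-2, 7, -5]
STORE 1  [-2, 7]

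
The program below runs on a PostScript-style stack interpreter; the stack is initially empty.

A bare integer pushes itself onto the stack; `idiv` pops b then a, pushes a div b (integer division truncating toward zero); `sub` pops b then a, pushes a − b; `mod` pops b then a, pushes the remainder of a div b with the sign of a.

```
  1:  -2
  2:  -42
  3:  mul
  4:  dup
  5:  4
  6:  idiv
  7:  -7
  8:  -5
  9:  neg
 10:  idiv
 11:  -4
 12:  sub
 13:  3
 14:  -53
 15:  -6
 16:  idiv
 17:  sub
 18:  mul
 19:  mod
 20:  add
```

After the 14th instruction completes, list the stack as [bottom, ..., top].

[84, 21, 3, 3, -53]

-2   : [-2]
-42  : [-2, -42]
mul  : [84]
dup  : [84, 84]
4    : [84, 84, 4]
idiv : [84, 21]
-7   : [84, 21, -7]
-5   : [84, 21, -7, -5]
neg  : [84, 21, -7, 5]
idiv : [84, 21, -1]
-4   : [84, 21, -1, -4]
sub  : [84, 21, 3]
3    : [84, 21, 3, 3]
-53  : [84, 21, 3, 3, -53]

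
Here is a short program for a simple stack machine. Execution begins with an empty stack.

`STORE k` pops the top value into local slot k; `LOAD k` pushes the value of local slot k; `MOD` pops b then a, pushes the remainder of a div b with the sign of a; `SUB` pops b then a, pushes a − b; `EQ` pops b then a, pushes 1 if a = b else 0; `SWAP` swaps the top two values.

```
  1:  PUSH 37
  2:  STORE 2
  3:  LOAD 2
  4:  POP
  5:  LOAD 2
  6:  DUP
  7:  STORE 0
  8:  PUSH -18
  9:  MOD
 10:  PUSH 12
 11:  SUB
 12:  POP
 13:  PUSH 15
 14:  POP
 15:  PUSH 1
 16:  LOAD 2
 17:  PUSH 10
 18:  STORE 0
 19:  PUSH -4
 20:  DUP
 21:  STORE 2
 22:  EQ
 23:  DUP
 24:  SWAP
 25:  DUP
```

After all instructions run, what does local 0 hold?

10

PUSH 37  -> [37]
STORE 2  -> []
LOAD 2   -> [37]
POP      -> []
LOAD 2   -> [37]
DUP      -> [37, 37]
STORE 0  -> [37]
PUSH -18 -> [37, -18]
MOD      -> [1]
PUSH 12  -> [1, 12]
SUB      -> [-11]
POP      -> []
PUSH 15  -> [15]
POP      -> []
PUSH 1   -> [1]
LOAD 2   -> [1, 37]
PUSH 10  -> [1, 37, 10]
STORE 0  -> [1, 37]
PUSH -4  -> [1, 37, -4]
DUP      -> [1, 37, -4, -4]
STORE 2  -> [1, 37, -4]
EQ       -> [1, 0]
DUP      -> [1, 0, 0]
SWAP     -> [1, 0, 0]
DUP      -> [1, 0, 0, 0]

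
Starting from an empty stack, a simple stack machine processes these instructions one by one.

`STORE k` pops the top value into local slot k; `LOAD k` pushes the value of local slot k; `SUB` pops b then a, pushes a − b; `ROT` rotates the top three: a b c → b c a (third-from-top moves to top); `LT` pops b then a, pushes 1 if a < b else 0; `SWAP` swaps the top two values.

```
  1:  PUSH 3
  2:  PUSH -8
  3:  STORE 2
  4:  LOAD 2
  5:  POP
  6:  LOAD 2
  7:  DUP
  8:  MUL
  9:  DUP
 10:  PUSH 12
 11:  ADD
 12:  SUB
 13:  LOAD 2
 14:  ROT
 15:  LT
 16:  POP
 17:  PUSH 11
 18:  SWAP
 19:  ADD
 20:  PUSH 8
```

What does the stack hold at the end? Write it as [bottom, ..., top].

[-1, 8]

PUSH 3  : 3
PUSH -8 : 3 -8
STORE 2 : 3
LOAD 2  : 3 -8
POP     : 3
LOAD 2  : 3 -8
DUP     : 3 -8 -8
MUL     : 3 64
DUP     : 3 64 64
PUSH 12 : 3 64 64 12
ADD     : 3 64 76
SUB     : 3 -12
LOAD 2  : 3 -12 -8
ROT     : -12 -8 3
LT      : -12 1
POP     : -12
PUSH 11 : -12 11
SWAP    : 11 -12
ADD     : -1
PUSH 8  : -1 8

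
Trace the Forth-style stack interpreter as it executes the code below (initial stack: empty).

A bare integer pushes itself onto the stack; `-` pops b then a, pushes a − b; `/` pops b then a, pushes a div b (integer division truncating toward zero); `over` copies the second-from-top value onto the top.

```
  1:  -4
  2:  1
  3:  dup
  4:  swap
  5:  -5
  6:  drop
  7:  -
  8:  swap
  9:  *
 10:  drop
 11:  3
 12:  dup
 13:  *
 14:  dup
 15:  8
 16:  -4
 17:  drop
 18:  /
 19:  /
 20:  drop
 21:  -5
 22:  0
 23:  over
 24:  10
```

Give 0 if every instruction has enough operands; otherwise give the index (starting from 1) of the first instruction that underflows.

-4   : [-4]
1    : [-4, 1]
dup  : [-4, 1, 1]
swap : [-4, 1, 1]
-5   : [-4, 1, 1, -5]
drop : [-4, 1, 1]
-    : [-4, 0]
swap : [0, -4]
*    : [0]
drop : []
3    : [3]
dup  : [3, 3]
*    : [9]
dup  : [9, 9]
8    : [9, 9, 8]
-4   : [9, 9, 8, -4]
drop : [9, 9, 8]
/    : [9, 1]
/    : [9]
drop : []
-5   : [-5]
0    : [-5, 0]
over : [-5, 0, -5]
10   : [-5, 0, -5, 10]

0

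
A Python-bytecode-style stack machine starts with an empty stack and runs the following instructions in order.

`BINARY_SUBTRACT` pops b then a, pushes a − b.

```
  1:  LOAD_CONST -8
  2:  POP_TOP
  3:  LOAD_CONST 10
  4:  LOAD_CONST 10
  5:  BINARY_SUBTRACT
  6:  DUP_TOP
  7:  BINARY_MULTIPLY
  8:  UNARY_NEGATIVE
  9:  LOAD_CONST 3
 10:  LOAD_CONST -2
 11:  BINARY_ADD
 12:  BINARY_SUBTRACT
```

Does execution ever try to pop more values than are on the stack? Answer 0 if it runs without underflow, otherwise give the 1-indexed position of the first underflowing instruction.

0

LOAD_CONST -8   : -8
POP_TOP         : (empty)
LOAD_CONST 10   : 10
LOAD_CONST 10   : 10 10
BINARY_SUBTRACT : 0
DUP_TOP         : 0 0
BINARY_MULTIPLY : 0
UNARY_NEGATIVE  : 0
LOAD_CONST 3    : 0 3
LOAD_CONST -2   : 0 3 -2
BINARY_ADD      : 0 1
BINARY_SUBTRACT : -1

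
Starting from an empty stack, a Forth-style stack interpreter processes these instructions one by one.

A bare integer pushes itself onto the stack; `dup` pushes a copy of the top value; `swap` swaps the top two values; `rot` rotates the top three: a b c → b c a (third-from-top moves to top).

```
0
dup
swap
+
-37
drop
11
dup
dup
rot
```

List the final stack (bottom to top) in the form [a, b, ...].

0    → 0
dup  → 0 0
swap → 0 0
+    → 0
-37  → 0 -37
drop → 0
11   → 0 11
dup  → 0 11 11
dup  → 0 11 11 11
rot  → 0 11 11 11

[0, 11, 11, 11]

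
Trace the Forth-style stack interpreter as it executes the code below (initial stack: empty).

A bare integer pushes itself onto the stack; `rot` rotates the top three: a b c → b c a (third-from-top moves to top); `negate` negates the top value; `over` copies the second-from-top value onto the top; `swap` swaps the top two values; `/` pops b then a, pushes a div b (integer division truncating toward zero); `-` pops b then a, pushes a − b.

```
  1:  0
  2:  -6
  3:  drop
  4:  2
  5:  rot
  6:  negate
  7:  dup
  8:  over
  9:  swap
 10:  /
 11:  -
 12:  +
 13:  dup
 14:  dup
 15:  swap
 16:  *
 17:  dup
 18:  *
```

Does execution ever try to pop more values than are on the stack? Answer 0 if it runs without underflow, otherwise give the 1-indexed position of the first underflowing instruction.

0    → [0]
-6   → [0, -6]
drop → [0]
2    → [0, 2]
rot  — needs 3 operands, stack has 2 → underflow

5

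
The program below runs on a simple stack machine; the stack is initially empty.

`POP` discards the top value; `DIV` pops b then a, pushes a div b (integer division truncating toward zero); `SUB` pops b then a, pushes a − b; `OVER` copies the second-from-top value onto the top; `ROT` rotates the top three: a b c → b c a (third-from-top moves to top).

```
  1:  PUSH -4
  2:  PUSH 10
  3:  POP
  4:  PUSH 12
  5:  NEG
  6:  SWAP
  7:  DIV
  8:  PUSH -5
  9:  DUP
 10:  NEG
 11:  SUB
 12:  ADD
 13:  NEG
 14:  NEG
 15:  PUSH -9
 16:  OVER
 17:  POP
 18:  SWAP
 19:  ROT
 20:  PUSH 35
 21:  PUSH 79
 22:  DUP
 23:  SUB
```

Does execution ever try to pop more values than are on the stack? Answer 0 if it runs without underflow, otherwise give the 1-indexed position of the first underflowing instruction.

PUSH -4 → -4
PUSH 10 → -4 10
POP     → -4
PUSH 12 → -4 12
NEG     → -4 -12
SWAP    → -12 -4
DIV     → 3
PUSH -5 → 3 -5
DUP     → 3 -5 -5
NEG     → 3 -5 5
SUB     → 3 -10
ADD     → -7
NEG     → 7
NEG     → -7
PUSH -9 → -7 -9
OVER    → -7 -9 -7
POP     → -7 -9
SWAP    → -9 -7
ROT  — needs 3 operands, stack has 2 → underflow

19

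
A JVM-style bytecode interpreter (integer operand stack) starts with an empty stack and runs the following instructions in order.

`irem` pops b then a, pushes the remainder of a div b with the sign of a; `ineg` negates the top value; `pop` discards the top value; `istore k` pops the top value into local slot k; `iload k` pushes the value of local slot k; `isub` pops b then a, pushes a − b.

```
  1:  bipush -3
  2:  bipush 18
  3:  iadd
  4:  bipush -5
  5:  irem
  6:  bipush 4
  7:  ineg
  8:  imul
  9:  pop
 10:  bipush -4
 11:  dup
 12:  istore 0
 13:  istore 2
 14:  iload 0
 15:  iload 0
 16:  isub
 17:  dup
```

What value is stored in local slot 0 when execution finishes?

-4

bipush -3 : -3
bipush 18 : -3 18
iadd      : 15
bipush -5 : 15 -5
irem      : 0
bipush 4  : 0 4
ineg      : 0 -4
imul      : 0
pop       : (empty)
bipush -4 : -4
dup       : -4 -4
istore 0  : -4
istore 2  : (empty)
iload 0   : -4
iload 0   : -4 -4
isub      : 0
dup       : 0 0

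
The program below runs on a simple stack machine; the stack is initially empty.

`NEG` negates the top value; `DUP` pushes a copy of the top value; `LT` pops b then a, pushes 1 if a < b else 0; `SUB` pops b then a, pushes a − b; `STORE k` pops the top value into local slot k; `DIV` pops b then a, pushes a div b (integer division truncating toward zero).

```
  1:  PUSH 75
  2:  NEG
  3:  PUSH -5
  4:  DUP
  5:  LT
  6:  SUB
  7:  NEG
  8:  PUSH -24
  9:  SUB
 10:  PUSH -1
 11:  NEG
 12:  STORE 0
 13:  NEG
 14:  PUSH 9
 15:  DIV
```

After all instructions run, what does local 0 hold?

1

PUSH 75   75
NEG       -75
PUSH -5   -75 -5
DUP       -75 -5 -5
LT        -75 0
SUB       -75
NEG       75
PUSH -24  75 -24
SUB       99
PUSH -1   99 -1
NEG       99 1
STORE 0   99
NEG       -99
PUSH 9    -99 9
DIV       -11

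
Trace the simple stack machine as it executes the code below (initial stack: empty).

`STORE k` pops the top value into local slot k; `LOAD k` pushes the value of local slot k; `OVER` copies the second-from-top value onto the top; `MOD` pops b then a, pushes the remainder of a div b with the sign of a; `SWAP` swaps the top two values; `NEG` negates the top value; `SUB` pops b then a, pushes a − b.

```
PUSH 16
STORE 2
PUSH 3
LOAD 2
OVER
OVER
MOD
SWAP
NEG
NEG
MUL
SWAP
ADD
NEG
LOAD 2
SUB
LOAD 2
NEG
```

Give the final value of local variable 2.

16

PUSH 16 : [16]
STORE 2 : []
PUSH 3  : [3]
LOAD 2  : [3, 16]
OVER    : [3, 16, 3]
OVER    : [3, 16, 3, 16]
MOD     : [3, 16, 3]
SWAP    : [3, 3, 16]
NEG     : [3, 3, -16]
NEG     : [3, 3, 16]
MUL     : [3, 48]
SWAP    : [48, 3]
ADD     : [51]
NEG     : [-51]
LOAD 2  : [-51, 16]
SUB     : [-67]
LOAD 2  : [-67, 16]
NEG     : [-67, -16]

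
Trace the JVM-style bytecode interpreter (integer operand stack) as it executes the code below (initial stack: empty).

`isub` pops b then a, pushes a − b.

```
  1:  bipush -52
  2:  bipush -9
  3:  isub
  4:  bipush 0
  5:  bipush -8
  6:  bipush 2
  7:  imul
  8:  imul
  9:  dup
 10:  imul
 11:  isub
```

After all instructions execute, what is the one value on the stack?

bipush -52 → [-52]
bipush -9  → [-52, -9]
isub       → [-43]
bipush 0   → [-43, 0]
bipush -8  → [-43, 0, -8]
bipush 2   → [-43, 0, -8, 2]
imul       → [-43, 0, -16]
imul       → [-43, 0]
dup        → [-43, 0, 0]
imul       → [-43, 0]
isub       → [-43]

-43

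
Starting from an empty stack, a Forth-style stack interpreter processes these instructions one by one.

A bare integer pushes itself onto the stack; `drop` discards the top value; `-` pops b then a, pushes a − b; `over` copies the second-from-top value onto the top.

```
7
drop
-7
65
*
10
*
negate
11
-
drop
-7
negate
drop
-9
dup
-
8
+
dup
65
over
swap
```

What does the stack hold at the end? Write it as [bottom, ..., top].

[8, 8, 8, 65]

7      → 7
drop   → (empty)
-7     → -7
65     → -7 65
*      → -455
10     → -455 10
*      → -4550
negate → 4550
11     → 4550 11
-      → 4539
drop   → (empty)
-7     → -7
negate → 7
drop   → (empty)
-9     → -9
dup    → -9 -9
-      → 0
8      → 0 8
+      → 8
dup    → 8 8
65     → 8 8 65
over   → 8 8 65 8
swap   → 8 8 8 65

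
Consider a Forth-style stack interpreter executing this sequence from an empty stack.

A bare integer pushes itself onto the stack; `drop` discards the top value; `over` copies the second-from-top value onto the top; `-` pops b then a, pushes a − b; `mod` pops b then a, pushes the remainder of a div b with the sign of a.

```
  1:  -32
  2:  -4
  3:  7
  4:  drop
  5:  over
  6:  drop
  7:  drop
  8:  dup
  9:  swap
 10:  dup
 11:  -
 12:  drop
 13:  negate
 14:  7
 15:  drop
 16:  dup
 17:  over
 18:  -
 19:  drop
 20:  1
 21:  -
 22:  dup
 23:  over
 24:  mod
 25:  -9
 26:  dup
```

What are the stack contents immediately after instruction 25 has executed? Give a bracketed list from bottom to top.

-32     -32
-4      -32 -4
7       -32 -4 7
drop    -32 -4
over    -32 -4 -32
drop    -32 -4
drop    -32
dup     -32 -32
swap    -32 -32
dup     -32 -32 -32
-       -32 0
drop    -32
negate  32
7       32 7
drop    32
dup     32 32
over    32 32 32
-       32 0
drop    32
1       32 1
-       31
dup     31 31
over    31 31 31
mod     31 0
-9      31 0 -9

[31, 0, -9]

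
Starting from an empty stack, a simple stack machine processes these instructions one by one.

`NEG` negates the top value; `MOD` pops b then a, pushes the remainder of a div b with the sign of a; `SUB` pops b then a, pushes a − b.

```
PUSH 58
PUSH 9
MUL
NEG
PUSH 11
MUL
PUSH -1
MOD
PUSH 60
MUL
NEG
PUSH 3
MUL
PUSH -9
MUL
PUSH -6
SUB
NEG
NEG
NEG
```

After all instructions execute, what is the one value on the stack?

-6

PUSH 58 -> 58
PUSH 9  -> 58 9
MUL     -> 522
NEG     -> -522
PUSH 11 -> -522 11
MUL     -> -5742
PUSH -1 -> -5742 -1
MOD     -> 0
PUSH 60 -> 0 60
MUL     -> 0
NEG     -> 0
PUSH 3  -> 0 3
MUL     -> 0
PUSH -9 -> 0 -9
MUL     -> 0
PUSH -6 -> 0 -6
SUB     -> 6
NEG     -> -6
NEG     -> 6
NEG     -> -6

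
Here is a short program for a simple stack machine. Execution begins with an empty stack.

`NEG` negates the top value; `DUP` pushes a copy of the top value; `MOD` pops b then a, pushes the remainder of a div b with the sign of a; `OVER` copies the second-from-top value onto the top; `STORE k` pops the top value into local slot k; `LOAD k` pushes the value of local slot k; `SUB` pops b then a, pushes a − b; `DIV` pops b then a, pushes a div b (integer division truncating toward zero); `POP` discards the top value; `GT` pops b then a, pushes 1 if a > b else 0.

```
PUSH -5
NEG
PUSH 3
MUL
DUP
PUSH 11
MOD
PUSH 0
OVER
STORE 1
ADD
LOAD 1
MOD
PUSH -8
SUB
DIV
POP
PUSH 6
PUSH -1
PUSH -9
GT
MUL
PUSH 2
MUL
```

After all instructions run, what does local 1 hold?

4

PUSH -5 : [-5]
NEG     : [5]
PUSH 3  : [5, 3]
MUL     : [15]
DUP     : [15, 15]
PUSH 11 : [15, 15, 11]
MOD     : [15, 4]
PUSH 0  : [15, 4, 0]
OVER    : [15, 4, 0, 4]
STORE 1 : [15, 4, 0]
ADD     : [15, 4]
LOAD 1  : [15, 4, 4]
MOD     : [15, 0]
PUSH -8 : [15, 0, -8]
SUB     : [15, 8]
DIV     : [1]
POP     : []
PUSH 6  : [6]
PUSH -1 : [6, -1]
PUSH -9 : [6, -1, -9]
GT      : [6, 1]
MUL     : [6]
PUSH 2  : [6, 2]
MUL     : [12]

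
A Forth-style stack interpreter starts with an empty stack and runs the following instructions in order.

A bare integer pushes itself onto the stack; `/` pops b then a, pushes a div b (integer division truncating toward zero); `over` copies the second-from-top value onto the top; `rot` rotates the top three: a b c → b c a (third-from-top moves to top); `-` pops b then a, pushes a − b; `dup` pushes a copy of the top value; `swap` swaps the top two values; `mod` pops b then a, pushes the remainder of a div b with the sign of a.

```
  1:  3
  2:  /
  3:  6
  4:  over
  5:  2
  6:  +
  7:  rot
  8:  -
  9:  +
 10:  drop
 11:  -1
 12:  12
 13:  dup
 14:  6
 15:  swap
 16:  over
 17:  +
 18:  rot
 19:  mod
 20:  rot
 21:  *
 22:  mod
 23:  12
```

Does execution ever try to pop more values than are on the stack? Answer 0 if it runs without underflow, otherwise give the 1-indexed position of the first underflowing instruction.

2

3 -> [3]
/  — needs 2 operands, stack has 1 → underflow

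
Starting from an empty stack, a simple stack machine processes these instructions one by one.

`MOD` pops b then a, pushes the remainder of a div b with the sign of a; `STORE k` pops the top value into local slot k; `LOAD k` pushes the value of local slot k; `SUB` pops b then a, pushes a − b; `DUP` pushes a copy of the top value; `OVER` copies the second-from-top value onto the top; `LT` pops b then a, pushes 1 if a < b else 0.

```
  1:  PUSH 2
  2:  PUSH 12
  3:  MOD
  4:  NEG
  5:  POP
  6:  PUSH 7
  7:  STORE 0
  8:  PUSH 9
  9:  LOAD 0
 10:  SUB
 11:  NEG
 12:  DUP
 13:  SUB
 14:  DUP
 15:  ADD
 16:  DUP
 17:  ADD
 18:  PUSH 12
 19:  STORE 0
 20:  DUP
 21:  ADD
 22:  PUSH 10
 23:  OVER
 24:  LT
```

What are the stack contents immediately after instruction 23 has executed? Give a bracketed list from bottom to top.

[0, 10, 0]

PUSH 2  -> 2
PUSH 12 -> 2 12
MOD     -> 2
NEG     -> -2
POP     -> (empty)
PUSH 7  -> 7
STORE 0 -> (empty)
PUSH 9  -> 9
LOAD 0  -> 9 7
SUB     -> 2
NEG     -> -2
DUP     -> -2 -2
SUB     -> 0
DUP     -> 0 0
ADD     -> 0
DUP     -> 0 0
ADD     -> 0
PUSH 12 -> 0 12
STORE 0 -> 0
DUP     -> 0 0
ADD     -> 0
PUSH 10 -> 0 10
OVER    -> 0 10 0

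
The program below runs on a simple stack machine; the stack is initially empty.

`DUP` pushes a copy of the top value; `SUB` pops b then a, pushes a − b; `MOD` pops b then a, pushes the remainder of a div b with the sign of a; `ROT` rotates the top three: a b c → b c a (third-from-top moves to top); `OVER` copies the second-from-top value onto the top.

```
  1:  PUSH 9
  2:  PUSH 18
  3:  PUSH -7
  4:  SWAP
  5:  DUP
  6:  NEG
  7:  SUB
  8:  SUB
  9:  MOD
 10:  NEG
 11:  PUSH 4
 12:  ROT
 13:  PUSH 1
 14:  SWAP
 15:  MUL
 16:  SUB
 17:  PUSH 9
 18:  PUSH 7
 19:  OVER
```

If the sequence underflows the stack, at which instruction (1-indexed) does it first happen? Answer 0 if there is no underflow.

12

PUSH 9  -> 9
PUSH 18 -> 9 18
PUSH -7 -> 9 18 -7
SWAP    -> 9 -7 18
DUP     -> 9 -7 18 18
NEG     -> 9 -7 18 -18
SUB     -> 9 -7 36
SUB     -> 9 -43
MOD     -> 9
NEG     -> -9
PUSH 4  -> -9 4
ROT  — needs 3 operands, stack has 2 → underflow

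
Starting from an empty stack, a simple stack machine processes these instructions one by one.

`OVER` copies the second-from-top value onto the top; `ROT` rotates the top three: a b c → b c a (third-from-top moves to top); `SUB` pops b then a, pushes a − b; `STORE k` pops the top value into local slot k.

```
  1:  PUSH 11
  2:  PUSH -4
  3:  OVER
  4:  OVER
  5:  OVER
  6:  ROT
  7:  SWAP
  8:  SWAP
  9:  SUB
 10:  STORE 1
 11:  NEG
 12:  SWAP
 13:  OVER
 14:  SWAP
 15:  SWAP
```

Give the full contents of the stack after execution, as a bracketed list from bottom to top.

[11, 4, -4, 4]

PUSH 11 -> [11]
PUSH -4 -> [11, -4]
OVER    -> [11, -4, 11]
OVER    -> [11, -4, 11, -4]
OVER    -> [11, -4, 11, -4, 11]
ROT     -> [11, -4, -4, 11, 11]
SWAP    -> [11, -4, -4, 11, 11]
SWAP    -> [11, -4, -4, 11, 11]
SUB     -> [11, -4, -4, 0]
STORE 1 -> [11, -4, -4]
NEG     -> [11, -4, 4]
SWAP    -> [11, 4, -4]
OVER    -> [11, 4, -4, 4]
SWAP    -> [11, 4, 4, -4]
SWAP    -> [11, 4, -4, 4]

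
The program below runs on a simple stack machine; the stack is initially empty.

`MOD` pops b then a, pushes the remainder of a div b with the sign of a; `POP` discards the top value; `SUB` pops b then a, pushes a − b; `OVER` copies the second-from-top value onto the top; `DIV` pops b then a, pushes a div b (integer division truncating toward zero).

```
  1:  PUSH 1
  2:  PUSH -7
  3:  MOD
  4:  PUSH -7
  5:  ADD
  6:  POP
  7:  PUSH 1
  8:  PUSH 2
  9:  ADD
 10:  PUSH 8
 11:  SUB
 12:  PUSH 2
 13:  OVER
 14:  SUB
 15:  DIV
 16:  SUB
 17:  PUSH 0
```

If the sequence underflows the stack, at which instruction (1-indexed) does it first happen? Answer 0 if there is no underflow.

PUSH 1  → 1
PUSH -7 → 1 -7
MOD     → 1
PUSH -7 → 1 -7
ADD     → -6
POP     → (empty)
PUSH 1  → 1
PUSH 2  → 1 2
ADD     → 3
PUSH 8  → 3 8
SUB     → -5
PUSH 2  → -5 2
OVER    → -5 2 -5
SUB     → -5 7
DIV     → 0
SUB  — needs 2 operands, stack has 1 → underflow

16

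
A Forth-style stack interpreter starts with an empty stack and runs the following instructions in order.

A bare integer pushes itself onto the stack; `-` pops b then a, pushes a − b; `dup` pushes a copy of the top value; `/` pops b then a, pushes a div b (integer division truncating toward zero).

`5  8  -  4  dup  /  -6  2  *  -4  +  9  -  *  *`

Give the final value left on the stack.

75

5   : [5]
8   : [5, 8]
-   : [-3]
4   : [-3, 4]
dup : [-3, 4, 4]
/   : [-3, 1]
-6  : [-3, 1, -6]
2   : [-3, 1, -6, 2]
*   : [-3, 1, -12]
-4  : [-3, 1, -12, -4]
+   : [-3, 1, -16]
9   : [-3, 1, -16, 9]
-   : [-3, 1, -25]
*   : [-3, -25]
*   : [75]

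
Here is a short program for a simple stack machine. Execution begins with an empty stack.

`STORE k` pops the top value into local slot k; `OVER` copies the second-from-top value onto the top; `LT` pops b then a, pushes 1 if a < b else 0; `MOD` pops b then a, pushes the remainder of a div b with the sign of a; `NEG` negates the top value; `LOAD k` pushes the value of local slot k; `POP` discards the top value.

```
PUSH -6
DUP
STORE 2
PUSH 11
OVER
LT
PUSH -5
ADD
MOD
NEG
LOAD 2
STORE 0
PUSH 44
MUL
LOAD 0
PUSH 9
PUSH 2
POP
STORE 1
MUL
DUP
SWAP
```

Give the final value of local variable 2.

-6

PUSH -6 → -6
DUP     → -6 -6
STORE 2 → -6
PUSH 11 → -6 11
OVER    → -6 11 -6
LT      → -6 0
PUSH -5 → -6 0 -5
ADD     → -6 -5
MOD     → -1
NEG     → 1
LOAD 2  → 1 -6
STORE 0 → 1
PUSH 44 → 1 44
MUL     → 44
LOAD 0  → 44 -6
PUSH 9  → 44 -6 9
PUSH 2  → 44 -6 9 2
POP     → 44 -6 9
STORE 1 → 44 -6
MUL     → -264
DUP     → -264 -264
SWAP    → -264 -264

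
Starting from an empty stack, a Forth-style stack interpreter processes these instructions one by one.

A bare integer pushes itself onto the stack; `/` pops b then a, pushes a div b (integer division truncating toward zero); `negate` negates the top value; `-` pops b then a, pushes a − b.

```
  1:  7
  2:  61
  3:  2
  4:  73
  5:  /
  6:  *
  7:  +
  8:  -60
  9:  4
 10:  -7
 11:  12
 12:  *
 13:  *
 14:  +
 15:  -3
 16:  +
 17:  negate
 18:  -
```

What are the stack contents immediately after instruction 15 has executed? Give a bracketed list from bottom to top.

[7, -396, -3]

7   : [7]
61  : [7, 61]
2   : [7, 61, 2]
73  : [7, 61, 2, 73]
/   : [7, 61, 0]
*   : [7, 0]
+   : [7]
-60 : [7, -60]
4   : [7, -60, 4]
-7  : [7, -60, 4, -7]
12  : [7, -60, 4, -7, 12]
*   : [7, -60, 4, -84]
*   : [7, -60, -336]
+   : [7, -396]
-3  : [7, -396, -3]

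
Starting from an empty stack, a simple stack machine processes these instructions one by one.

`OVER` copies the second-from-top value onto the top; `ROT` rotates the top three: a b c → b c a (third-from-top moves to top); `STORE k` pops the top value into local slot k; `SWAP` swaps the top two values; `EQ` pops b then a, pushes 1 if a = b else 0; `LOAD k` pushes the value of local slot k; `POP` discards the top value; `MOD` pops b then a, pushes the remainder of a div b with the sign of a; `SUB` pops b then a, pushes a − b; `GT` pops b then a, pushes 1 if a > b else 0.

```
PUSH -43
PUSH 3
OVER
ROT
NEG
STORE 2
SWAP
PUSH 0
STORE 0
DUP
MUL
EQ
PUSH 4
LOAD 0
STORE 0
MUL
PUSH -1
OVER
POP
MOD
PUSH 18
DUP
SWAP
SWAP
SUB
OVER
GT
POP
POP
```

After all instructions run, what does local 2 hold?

43

PUSH -43 : -43
PUSH 3   : -43 3
OVER     : -43 3 -43
ROT      : 3 -43 -43
NEG      : 3 -43 43
STORE 2  : 3 -43
SWAP     : -43 3
PUSH 0   : -43 3 0
STORE 0  : -43 3
DUP      : -43 3 3
MUL      : -43 9
EQ       : 0
PUSH 4   : 0 4
LOAD 0   : 0 4 0
STORE 0  : 0 4
MUL      : 0
PUSH -1  : 0 -1
OVER     : 0 -1 0
POP      : 0 -1
MOD      : 0
PUSH 18  : 0 18
DUP      : 0 18 18
SWAP     : 0 18 18
SWAP     : 0 18 18
SUB      : 0 0
OVER     : 0 0 0
GT       : 0 0
POP      : 0
POP      : (empty)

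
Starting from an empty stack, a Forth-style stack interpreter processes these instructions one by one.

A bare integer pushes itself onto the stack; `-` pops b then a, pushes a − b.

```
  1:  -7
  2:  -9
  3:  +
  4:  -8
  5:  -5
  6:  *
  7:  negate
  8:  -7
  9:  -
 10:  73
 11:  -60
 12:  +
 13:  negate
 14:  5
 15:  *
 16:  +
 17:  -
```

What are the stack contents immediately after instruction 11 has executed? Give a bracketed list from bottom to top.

-7     -> [-7]
-9     -> [-7, -9]
+      -> [-16]
-8     -> [-16, -8]
-5     -> [-16, -8, -5]
*      -> [-16, 40]
negate -> [-16, -40]
-7     -> [-16, -40, -7]
-      -> [-16, -33]
73     -> [-16, -33, 73]
-60    -> [-16, -33, 73, -60]

[-16, -33, 73, -60]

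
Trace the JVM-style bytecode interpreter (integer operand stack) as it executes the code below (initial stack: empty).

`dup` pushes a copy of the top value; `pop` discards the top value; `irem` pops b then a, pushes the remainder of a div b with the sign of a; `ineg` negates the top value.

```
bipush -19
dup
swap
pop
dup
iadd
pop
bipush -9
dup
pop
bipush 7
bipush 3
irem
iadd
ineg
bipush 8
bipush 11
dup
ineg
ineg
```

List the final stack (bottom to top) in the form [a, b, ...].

[8, 8, 11, 11]

bipush -19 : [-19]
dup        : [-19, -19]
swap       : [-19, -19]
pop        : [-19]
dup        : [-19, -19]
iadd       : [-38]
pop        : []
bipush -9  : [-9]
dup        : [-9, -9]
pop        : [-9]
bipush 7   : [-9, 7]
bipush 3   : [-9, 7, 3]
irem       : [-9, 1]
iadd       : [-8]
ineg       : [8]
bipush 8   : [8, 8]
bipush 11  : [8, 8, 11]
dup        : [8, 8, 11, 11]
ineg       : [8, 8, 11, -11]
ineg       : [8, 8, 11, 11]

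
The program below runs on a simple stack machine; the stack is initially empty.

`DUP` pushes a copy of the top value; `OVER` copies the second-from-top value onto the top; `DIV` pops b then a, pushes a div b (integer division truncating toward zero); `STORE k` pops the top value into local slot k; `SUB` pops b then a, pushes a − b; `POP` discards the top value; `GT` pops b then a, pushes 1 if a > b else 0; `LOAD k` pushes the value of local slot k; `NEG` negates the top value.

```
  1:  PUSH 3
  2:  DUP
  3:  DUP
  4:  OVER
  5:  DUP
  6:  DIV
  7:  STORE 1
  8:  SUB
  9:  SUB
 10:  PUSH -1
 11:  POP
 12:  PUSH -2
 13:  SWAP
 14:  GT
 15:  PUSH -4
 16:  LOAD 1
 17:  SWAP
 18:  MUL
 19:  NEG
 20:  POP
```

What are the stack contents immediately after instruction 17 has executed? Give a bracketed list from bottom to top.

PUSH 3  -> [3]
DUP     -> [3, 3]
DUP     -> [3, 3, 3]
OVER    -> [3, 3, 3, 3]
DUP     -> [3, 3, 3, 3, 3]
DIV     -> [3, 3, 3, 1]
STORE 1 -> [3, 3, 3]
SUB     -> [3, 0]
SUB     -> [3]
PUSH -1 -> [3, -1]
POP     -> [3]
PUSH -2 -> [3, -2]
SWAP    -> [-2, 3]
GT      -> [0]
PUSH -4 -> [0, -4]
LOAD 1  -> [0, -4, 1]
SWAP    -> [0, 1, -4]

[0, 1, -4]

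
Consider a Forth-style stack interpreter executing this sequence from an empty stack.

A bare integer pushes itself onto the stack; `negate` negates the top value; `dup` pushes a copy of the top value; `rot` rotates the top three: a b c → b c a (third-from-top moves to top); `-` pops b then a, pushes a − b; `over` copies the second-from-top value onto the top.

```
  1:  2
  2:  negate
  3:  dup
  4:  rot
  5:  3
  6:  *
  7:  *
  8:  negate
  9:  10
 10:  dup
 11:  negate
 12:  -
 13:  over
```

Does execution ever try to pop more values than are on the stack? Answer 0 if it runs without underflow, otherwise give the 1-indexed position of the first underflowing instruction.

2      -> [2]
negate -> [-2]
dup    -> [-2, -2]
rot  — needs 3 operands, stack has 2 → underflow

4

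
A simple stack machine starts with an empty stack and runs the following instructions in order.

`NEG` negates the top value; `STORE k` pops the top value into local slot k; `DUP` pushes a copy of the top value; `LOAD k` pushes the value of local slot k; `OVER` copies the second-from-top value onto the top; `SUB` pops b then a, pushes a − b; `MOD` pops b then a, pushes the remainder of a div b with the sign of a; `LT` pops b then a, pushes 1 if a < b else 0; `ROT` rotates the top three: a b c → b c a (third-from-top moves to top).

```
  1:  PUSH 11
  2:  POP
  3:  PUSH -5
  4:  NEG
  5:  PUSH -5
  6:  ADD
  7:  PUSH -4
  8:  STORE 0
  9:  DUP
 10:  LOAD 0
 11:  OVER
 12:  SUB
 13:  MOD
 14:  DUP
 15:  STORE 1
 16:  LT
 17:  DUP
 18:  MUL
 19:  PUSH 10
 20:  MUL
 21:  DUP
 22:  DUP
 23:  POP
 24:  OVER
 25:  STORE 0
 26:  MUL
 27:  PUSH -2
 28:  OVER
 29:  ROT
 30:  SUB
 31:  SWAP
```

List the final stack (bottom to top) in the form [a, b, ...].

[0, -2]

PUSH 11 : 11
POP     : (empty)
PUSH -5 : -5
NEG     : 5
PUSH -5 : 5 -5
ADD     : 0
PUSH -4 : 0 -4
STORE 0 : 0
DUP     : 0 0
LOAD 0  : 0 0 -4
OVER    : 0 0 -4 0
SUB     : 0 0 -4
MOD     : 0 0
DUP     : 0 0 0
STORE 1 : 0 0
LT      : 0
DUP     : 0 0
MUL     : 0
PUSH 10 : 0 10
MUL     : 0
DUP     : 0 0
DUP     : 0 0 0
POP     : 0 0
OVER    : 0 0 0
STORE 0 : 0 0
MUL     : 0
PUSH -2 : 0 -2
OVER    : 0 -2 0
ROT     : -2 0 0
SUB     : -2 0
SWAP    : 0 -2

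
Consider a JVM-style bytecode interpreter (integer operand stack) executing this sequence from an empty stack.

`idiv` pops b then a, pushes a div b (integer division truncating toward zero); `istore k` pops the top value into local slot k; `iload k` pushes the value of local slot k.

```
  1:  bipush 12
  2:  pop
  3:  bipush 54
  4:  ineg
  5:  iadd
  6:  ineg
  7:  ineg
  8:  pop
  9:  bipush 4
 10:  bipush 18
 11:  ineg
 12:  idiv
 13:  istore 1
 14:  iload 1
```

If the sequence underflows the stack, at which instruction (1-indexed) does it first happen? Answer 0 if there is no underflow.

5

bipush 12  [12]
pop        []
bipush 54  [54]
ineg       [-54]
iadd  — needs 2 operands, stack has 1 → underflow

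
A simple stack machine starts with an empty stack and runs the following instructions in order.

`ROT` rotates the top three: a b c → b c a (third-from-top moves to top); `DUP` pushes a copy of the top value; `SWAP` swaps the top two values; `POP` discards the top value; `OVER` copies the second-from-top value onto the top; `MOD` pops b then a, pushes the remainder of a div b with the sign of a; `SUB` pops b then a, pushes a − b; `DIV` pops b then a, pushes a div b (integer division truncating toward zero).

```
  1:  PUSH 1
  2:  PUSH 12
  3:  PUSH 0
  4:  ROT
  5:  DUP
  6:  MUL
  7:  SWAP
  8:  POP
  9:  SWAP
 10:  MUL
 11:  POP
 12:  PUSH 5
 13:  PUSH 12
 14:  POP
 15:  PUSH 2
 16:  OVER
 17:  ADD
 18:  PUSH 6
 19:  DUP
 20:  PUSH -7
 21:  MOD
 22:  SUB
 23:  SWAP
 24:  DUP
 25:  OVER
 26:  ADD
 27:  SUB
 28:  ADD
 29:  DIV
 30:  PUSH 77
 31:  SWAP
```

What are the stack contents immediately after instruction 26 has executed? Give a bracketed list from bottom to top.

[5, 0, 7, 14]

PUSH 1  -> 1
PUSH 12 -> 1 12
PUSH 0  -> 1 12 0
ROT     -> 12 0 1
DUP     -> 12 0 1 1
MUL     -> 12 0 1
SWAP    -> 12 1 0
POP     -> 12 1
SWAP    -> 1 12
MUL     -> 12
POP     -> (empty)
PUSH 5  -> 5
PUSH 12 -> 5 12
POP     -> 5
PUSH 2  -> 5 2
OVER    -> 5 2 5
ADD     -> 5 7
PUSH 6  -> 5 7 6
DUP     -> 5 7 6 6
PUSH -7 -> 5 7 6 6 -7
MOD     -> 5 7 6 6
SUB     -> 5 7 0
SWAP    -> 5 0 7
DUP     -> 5 0 7 7
OVER    -> 5 0 7 7 7
ADD     -> 5 0 7 14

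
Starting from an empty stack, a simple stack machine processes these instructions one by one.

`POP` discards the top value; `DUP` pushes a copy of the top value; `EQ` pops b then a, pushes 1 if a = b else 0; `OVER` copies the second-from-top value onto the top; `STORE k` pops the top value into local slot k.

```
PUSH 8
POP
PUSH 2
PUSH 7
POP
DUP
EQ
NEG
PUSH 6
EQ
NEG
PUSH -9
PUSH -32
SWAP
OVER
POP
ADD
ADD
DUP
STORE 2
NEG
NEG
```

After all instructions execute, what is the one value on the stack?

-41

PUSH 8   -> [8]
POP      -> []
PUSH 2   -> [2]
PUSH 7   -> [2, 7]
POP      -> [2]
DUP      -> [2, 2]
EQ       -> [1]
NEG      -> [-1]
PUSH 6   -> [-1, 6]
EQ       -> [0]
NEG      -> [0]
PUSH -9  -> [0, -9]
PUSH -32 -> [0, -9, -32]
SWAP     -> [0, -32, -9]
OVER     -> [0, -32, -9, -32]
POP      -> [0, -32, -9]
ADD      -> [0, -41]
ADD      -> [-41]
DUP      -> [-41, -41]
STORE 2  -> [-41]
NEG      -> [41]
NEG      -> [-41]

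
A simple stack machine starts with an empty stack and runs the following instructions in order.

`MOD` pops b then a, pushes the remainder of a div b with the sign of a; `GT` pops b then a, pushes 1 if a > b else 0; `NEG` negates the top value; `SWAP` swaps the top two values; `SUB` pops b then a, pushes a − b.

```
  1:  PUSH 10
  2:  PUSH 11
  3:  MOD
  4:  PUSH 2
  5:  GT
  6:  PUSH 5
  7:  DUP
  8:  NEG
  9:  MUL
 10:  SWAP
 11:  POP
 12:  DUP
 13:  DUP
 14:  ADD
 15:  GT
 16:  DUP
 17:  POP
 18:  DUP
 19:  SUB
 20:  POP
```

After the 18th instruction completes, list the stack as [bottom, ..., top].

PUSH 10  [10]
PUSH 11  [10, 11]
MOD      [10]
PUSH 2   [10, 2]
GT       [1]
PUSH 5   [1, 5]
DUP      [1, 5, 5]
NEG      [1, 5, -5]
MUL      [1, -25]
SWAP     [-25, 1]
POP      [-25]
DUP      [-25, -25]
DUP      [-25, -25, -25]
ADD      [-25, -50]
GT       [1]
DUP      [1, 1]
POP      [1]
DUP      [1, 1]

[1, 1]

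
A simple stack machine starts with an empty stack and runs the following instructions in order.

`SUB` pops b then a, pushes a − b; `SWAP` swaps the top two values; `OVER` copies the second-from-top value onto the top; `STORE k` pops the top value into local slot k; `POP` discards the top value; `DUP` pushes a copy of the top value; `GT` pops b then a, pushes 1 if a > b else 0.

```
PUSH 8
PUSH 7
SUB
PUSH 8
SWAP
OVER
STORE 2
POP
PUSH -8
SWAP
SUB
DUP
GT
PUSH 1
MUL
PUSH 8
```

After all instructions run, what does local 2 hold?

8

PUSH 8  : [8]
PUSH 7  : [8, 7]
SUB     : [1]
PUSH 8  : [1, 8]
SWAP    : [8, 1]
OVER    : [8, 1, 8]
STORE 2 : [8, 1]
POP     : [8]
PUSH -8 : [8, -8]
SWAP    : [-8, 8]
SUB     : [-16]
DUP     : [-16, -16]
GT      : [0]
PUSH 1  : [0, 1]
MUL     : [0]
PUSH 8  : [0, 8]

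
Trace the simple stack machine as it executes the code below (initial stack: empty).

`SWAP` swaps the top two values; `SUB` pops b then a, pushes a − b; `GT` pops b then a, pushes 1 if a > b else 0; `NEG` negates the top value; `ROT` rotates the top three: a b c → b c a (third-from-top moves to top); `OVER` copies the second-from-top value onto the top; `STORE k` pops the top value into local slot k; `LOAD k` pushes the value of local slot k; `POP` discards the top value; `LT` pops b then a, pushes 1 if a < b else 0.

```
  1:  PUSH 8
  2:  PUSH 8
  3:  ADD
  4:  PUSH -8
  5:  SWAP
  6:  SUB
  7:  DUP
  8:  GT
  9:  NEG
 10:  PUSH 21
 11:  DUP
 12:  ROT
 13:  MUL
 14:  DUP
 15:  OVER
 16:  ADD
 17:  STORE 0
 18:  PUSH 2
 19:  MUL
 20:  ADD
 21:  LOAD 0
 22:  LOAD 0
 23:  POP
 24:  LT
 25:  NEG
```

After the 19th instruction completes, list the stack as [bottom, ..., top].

[21, 0]

PUSH 8  -> [8]
PUSH 8  -> [8, 8]
ADD     -> [16]
PUSH -8 -> [16, -8]
SWAP    -> [-8, 16]
SUB     -> [-24]
DUP     -> [-24, -24]
GT      -> [0]
NEG     -> [0]
PUSH 21 -> [0, 21]
DUP     -> [0, 21, 21]
ROT     -> [21, 21, 0]
MUL     -> [21, 0]
DUP     -> [21, 0, 0]
OVER    -> [21, 0, 0, 0]
ADD     -> [21, 0, 0]
STORE 0 -> [21, 0]
PUSH 2  -> [21, 0, 2]
MUL     -> [21, 0]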